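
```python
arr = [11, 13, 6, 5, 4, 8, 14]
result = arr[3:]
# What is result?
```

arr has length 7. The slice arr[3:] selects indices [3, 4, 5, 6] (3->5, 4->4, 5->8, 6->14), giving [5, 4, 8, 14].

[5, 4, 8, 14]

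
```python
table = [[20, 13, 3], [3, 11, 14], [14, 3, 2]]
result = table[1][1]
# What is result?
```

table[1] = [3, 11, 14]. Taking column 1 of that row yields 11.

11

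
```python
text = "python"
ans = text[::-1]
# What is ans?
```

text has length 6. The slice text[::-1] selects indices [5, 4, 3, 2, 1, 0] (5->'n', 4->'o', 3->'h', 2->'t', 1->'y', 0->'p'), giving 'nohtyp'.

'nohtyp'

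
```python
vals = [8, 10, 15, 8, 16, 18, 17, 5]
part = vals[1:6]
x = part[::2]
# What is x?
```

vals has length 8. The slice vals[1:6] selects indices [1, 2, 3, 4, 5] (1->10, 2->15, 3->8, 4->16, 5->18), giving [10, 15, 8, 16, 18]. So part = [10, 15, 8, 16, 18]. part has length 5. The slice part[::2] selects indices [0, 2, 4] (0->10, 2->8, 4->18), giving [10, 8, 18].

[10, 8, 18]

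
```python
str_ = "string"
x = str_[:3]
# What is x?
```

str_ has length 6. The slice str_[:3] selects indices [0, 1, 2] (0->'s', 1->'t', 2->'r'), giving 'str'.

'str'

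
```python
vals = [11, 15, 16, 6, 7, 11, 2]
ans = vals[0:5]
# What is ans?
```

vals has length 7. The slice vals[0:5] selects indices [0, 1, 2, 3, 4] (0->11, 1->15, 2->16, 3->6, 4->7), giving [11, 15, 16, 6, 7].

[11, 15, 16, 6, 7]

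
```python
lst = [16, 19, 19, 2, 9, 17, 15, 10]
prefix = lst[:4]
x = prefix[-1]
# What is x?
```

lst has length 8. The slice lst[:4] selects indices [0, 1, 2, 3] (0->16, 1->19, 2->19, 3->2), giving [16, 19, 19, 2]. So prefix = [16, 19, 19, 2]. Then prefix[-1] = 2.

2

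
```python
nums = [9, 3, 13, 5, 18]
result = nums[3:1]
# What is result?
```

nums has length 5. The slice nums[3:1] resolves to an empty index range, so the result is [].

[]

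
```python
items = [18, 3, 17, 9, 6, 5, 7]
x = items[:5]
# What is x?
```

items has length 7. The slice items[:5] selects indices [0, 1, 2, 3, 4] (0->18, 1->3, 2->17, 3->9, 4->6), giving [18, 3, 17, 9, 6].

[18, 3, 17, 9, 6]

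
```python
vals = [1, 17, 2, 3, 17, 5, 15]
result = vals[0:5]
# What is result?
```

vals has length 7. The slice vals[0:5] selects indices [0, 1, 2, 3, 4] (0->1, 1->17, 2->2, 3->3, 4->17), giving [1, 17, 2, 3, 17].

[1, 17, 2, 3, 17]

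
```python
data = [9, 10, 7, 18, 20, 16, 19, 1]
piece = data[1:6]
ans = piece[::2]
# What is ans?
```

data has length 8. The slice data[1:6] selects indices [1, 2, 3, 4, 5] (1->10, 2->7, 3->18, 4->20, 5->16), giving [10, 7, 18, 20, 16]. So piece = [10, 7, 18, 20, 16]. piece has length 5. The slice piece[::2] selects indices [0, 2, 4] (0->10, 2->18, 4->16), giving [10, 18, 16].

[10, 18, 16]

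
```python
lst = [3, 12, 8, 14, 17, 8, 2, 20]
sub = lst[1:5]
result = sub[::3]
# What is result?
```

lst has length 8. The slice lst[1:5] selects indices [1, 2, 3, 4] (1->12, 2->8, 3->14, 4->17), giving [12, 8, 14, 17]. So sub = [12, 8, 14, 17]. sub has length 4. The slice sub[::3] selects indices [0, 3] (0->12, 3->17), giving [12, 17].

[12, 17]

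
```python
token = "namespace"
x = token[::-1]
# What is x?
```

token has length 9. The slice token[::-1] selects indices [8, 7, 6, 5, 4, 3, 2, 1, 0] (8->'e', 7->'c', 6->'a', 5->'p', 4->'s', 3->'e', 2->'m', 1->'a', 0->'n'), giving 'ecapseman'.

'ecapseman'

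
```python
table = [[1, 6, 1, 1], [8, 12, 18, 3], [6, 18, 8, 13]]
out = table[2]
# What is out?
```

table has 3 rows. Row 2 is [6, 18, 8, 13].

[6, 18, 8, 13]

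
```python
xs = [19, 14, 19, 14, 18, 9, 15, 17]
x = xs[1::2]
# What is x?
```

xs has length 8. The slice xs[1::2] selects indices [1, 3, 5, 7] (1->14, 3->14, 5->9, 7->17), giving [14, 14, 9, 17].

[14, 14, 9, 17]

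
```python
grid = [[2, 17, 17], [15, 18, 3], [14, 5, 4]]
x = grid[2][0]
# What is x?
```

grid[2] = [14, 5, 4]. Taking column 0 of that row yields 14.

14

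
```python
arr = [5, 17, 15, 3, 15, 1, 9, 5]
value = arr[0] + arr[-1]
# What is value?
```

arr has length 8. arr[0] = 5.
arr has length 8. Negative index -1 maps to positive index 8 + (-1) = 7. arr[7] = 5.
Sum: 5 + 5 = 10.

10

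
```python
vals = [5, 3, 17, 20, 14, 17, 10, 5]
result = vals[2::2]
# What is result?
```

vals has length 8. The slice vals[2::2] selects indices [2, 4, 6] (2->17, 4->14, 6->10), giving [17, 14, 10].

[17, 14, 10]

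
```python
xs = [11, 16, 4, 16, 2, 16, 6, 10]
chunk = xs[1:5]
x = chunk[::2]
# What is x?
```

xs has length 8. The slice xs[1:5] selects indices [1, 2, 3, 4] (1->16, 2->4, 3->16, 4->2), giving [16, 4, 16, 2]. So chunk = [16, 4, 16, 2]. chunk has length 4. The slice chunk[::2] selects indices [0, 2] (0->16, 2->16), giving [16, 16].

[16, 16]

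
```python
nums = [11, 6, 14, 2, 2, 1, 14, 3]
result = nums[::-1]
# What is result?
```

nums has length 8. The slice nums[::-1] selects indices [7, 6, 5, 4, 3, 2, 1, 0] (7->3, 6->14, 5->1, 4->2, 3->2, 2->14, 1->6, 0->11), giving [3, 14, 1, 2, 2, 14, 6, 11].

[3, 14, 1, 2, 2, 14, 6, 11]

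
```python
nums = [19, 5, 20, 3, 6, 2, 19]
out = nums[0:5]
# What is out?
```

nums has length 7. The slice nums[0:5] selects indices [0, 1, 2, 3, 4] (0->19, 1->5, 2->20, 3->3, 4->6), giving [19, 5, 20, 3, 6].

[19, 5, 20, 3, 6]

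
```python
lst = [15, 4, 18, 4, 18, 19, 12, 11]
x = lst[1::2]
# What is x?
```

lst has length 8. The slice lst[1::2] selects indices [1, 3, 5, 7] (1->4, 3->4, 5->19, 7->11), giving [4, 4, 19, 11].

[4, 4, 19, 11]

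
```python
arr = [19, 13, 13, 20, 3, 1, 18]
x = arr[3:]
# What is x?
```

arr has length 7. The slice arr[3:] selects indices [3, 4, 5, 6] (3->20, 4->3, 5->1, 6->18), giving [20, 3, 1, 18].

[20, 3, 1, 18]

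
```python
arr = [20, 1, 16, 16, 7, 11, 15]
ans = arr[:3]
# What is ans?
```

arr has length 7. The slice arr[:3] selects indices [0, 1, 2] (0->20, 1->1, 2->16), giving [20, 1, 16].

[20, 1, 16]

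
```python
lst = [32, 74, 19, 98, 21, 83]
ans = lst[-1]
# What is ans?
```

lst has length 6. Negative index -1 maps to positive index 6 + (-1) = 5. lst[5] = 83.

83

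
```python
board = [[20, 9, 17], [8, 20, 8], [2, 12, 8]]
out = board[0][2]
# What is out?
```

board[0] = [20, 9, 17]. Taking column 2 of that row yields 17.

17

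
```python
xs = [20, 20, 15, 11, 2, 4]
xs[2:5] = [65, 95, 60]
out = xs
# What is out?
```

xs starts as [20, 20, 15, 11, 2, 4] (length 6). The slice xs[2:5] covers indices [2, 3, 4] with values [15, 11, 2]. Replacing that slice with [65, 95, 60] (same length) produces [20, 20, 65, 95, 60, 4].

[20, 20, 65, 95, 60, 4]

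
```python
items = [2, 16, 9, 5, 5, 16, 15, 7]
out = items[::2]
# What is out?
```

items has length 8. The slice items[::2] selects indices [0, 2, 4, 6] (0->2, 2->9, 4->5, 6->15), giving [2, 9, 5, 15].

[2, 9, 5, 15]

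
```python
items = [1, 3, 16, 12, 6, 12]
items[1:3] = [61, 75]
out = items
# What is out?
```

items starts as [1, 3, 16, 12, 6, 12] (length 6). The slice items[1:3] covers indices [1, 2] with values [3, 16]. Replacing that slice with [61, 75] (same length) produces [1, 61, 75, 12, 6, 12].

[1, 61, 75, 12, 6, 12]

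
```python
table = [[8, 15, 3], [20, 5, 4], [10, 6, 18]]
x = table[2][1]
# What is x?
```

table[2] = [10, 6, 18]. Taking column 1 of that row yields 6.

6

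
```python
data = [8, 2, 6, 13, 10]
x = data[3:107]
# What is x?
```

data has length 5. The slice data[3:107] selects indices [3, 4] (3->13, 4->10), giving [13, 10].

[13, 10]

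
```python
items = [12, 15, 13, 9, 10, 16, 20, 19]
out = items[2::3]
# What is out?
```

items has length 8. The slice items[2::3] selects indices [2, 5] (2->13, 5->16), giving [13, 16].

[13, 16]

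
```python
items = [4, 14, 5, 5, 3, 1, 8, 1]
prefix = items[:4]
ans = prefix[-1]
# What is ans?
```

items has length 8. The slice items[:4] selects indices [0, 1, 2, 3] (0->4, 1->14, 2->5, 3->5), giving [4, 14, 5, 5]. So prefix = [4, 14, 5, 5]. Then prefix[-1] = 5.

5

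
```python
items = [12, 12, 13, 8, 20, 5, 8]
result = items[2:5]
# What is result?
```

items has length 7. The slice items[2:5] selects indices [2, 3, 4] (2->13, 3->8, 4->20), giving [13, 8, 20].

[13, 8, 20]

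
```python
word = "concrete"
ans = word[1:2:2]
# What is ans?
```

word has length 8. The slice word[1:2:2] selects indices [1] (1->'o'), giving 'o'.

'o'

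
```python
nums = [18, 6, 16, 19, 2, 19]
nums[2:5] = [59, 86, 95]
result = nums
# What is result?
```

nums starts as [18, 6, 16, 19, 2, 19] (length 6). The slice nums[2:5] covers indices [2, 3, 4] with values [16, 19, 2]. Replacing that slice with [59, 86, 95] (same length) produces [18, 6, 59, 86, 95, 19].

[18, 6, 59, 86, 95, 19]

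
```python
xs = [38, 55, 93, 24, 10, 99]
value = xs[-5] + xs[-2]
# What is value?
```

xs has length 6. Negative index -5 maps to positive index 6 + (-5) = 1. xs[1] = 55.
xs has length 6. Negative index -2 maps to positive index 6 + (-2) = 4. xs[4] = 10.
Sum: 55 + 10 = 65.

65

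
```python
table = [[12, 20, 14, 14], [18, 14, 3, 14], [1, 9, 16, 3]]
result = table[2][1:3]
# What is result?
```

table[2] = [1, 9, 16, 3]. table[2] has length 4. The slice table[2][1:3] selects indices [1, 2] (1->9, 2->16), giving [9, 16].

[9, 16]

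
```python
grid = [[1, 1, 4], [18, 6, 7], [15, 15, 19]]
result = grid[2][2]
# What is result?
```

grid[2] = [15, 15, 19]. Taking column 2 of that row yields 19.

19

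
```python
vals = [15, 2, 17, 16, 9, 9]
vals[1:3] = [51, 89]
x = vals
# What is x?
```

vals starts as [15, 2, 17, 16, 9, 9] (length 6). The slice vals[1:3] covers indices [1, 2] with values [2, 17]. Replacing that slice with [51, 89] (same length) produces [15, 51, 89, 16, 9, 9].

[15, 51, 89, 16, 9, 9]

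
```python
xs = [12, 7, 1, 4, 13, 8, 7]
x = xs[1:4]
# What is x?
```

xs has length 7. The slice xs[1:4] selects indices [1, 2, 3] (1->7, 2->1, 3->4), giving [7, 1, 4].

[7, 1, 4]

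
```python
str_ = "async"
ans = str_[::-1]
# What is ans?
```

str_ has length 5. The slice str_[::-1] selects indices [4, 3, 2, 1, 0] (4->'c', 3->'n', 2->'y', 1->'s', 0->'a'), giving 'cnysa'.

'cnysa'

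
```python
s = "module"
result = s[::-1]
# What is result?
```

s has length 6. The slice s[::-1] selects indices [5, 4, 3, 2, 1, 0] (5->'e', 4->'l', 3->'u', 2->'d', 1->'o', 0->'m'), giving 'eludom'.

'eludom'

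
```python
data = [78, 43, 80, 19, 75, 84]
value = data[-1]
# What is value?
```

data has length 6. Negative index -1 maps to positive index 6 + (-1) = 5. data[5] = 84.

84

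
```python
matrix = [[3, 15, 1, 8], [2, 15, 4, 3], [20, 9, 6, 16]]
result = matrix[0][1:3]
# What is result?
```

matrix[0] = [3, 15, 1, 8]. matrix[0] has length 4. The slice matrix[0][1:3] selects indices [1, 2] (1->15, 2->1), giving [15, 1].

[15, 1]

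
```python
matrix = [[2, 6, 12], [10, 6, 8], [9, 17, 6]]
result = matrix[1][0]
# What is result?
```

matrix[1] = [10, 6, 8]. Taking column 0 of that row yields 10.

10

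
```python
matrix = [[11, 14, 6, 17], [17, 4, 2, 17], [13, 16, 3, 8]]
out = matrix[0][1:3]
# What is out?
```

matrix[0] = [11, 14, 6, 17]. matrix[0] has length 4. The slice matrix[0][1:3] selects indices [1, 2] (1->14, 2->6), giving [14, 6].

[14, 6]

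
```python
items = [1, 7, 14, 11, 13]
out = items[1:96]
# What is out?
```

items has length 5. The slice items[1:96] selects indices [1, 2, 3, 4] (1->7, 2->14, 3->11, 4->13), giving [7, 14, 11, 13].

[7, 14, 11, 13]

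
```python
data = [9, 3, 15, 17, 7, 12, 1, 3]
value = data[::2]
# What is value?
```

data has length 8. The slice data[::2] selects indices [0, 2, 4, 6] (0->9, 2->15, 4->7, 6->1), giving [9, 15, 7, 1].

[9, 15, 7, 1]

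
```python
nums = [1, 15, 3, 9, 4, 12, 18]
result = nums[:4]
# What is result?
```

nums has length 7. The slice nums[:4] selects indices [0, 1, 2, 3] (0->1, 1->15, 2->3, 3->9), giving [1, 15, 3, 9].

[1, 15, 3, 9]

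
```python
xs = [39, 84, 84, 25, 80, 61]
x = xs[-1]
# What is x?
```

xs has length 6. Negative index -1 maps to positive index 6 + (-1) = 5. xs[5] = 61.

61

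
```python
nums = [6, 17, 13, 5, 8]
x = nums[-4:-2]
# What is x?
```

nums has length 5. The slice nums[-4:-2] selects indices [1, 2] (1->17, 2->13), giving [17, 13].

[17, 13]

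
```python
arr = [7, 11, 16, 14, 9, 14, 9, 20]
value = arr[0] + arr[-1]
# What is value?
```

arr has length 8. arr[0] = 7.
arr has length 8. Negative index -1 maps to positive index 8 + (-1) = 7. arr[7] = 20.
Sum: 7 + 20 = 27.

27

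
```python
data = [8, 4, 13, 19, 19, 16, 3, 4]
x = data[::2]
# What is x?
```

data has length 8. The slice data[::2] selects indices [0, 2, 4, 6] (0->8, 2->13, 4->19, 6->3), giving [8, 13, 19, 3].

[8, 13, 19, 3]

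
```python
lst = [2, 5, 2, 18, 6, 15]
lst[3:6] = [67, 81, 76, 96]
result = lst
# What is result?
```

lst starts as [2, 5, 2, 18, 6, 15] (length 6). The slice lst[3:6] covers indices [3, 4, 5] with values [18, 6, 15]. Replacing that slice with [67, 81, 76, 96] (different length) produces [2, 5, 2, 67, 81, 76, 96].

[2, 5, 2, 67, 81, 76, 96]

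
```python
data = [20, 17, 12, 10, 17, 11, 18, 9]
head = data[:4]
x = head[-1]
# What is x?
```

data has length 8. The slice data[:4] selects indices [0, 1, 2, 3] (0->20, 1->17, 2->12, 3->10), giving [20, 17, 12, 10]. So head = [20, 17, 12, 10]. Then head[-1] = 10.

10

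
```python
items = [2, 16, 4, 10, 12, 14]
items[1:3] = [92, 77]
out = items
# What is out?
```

items starts as [2, 16, 4, 10, 12, 14] (length 6). The slice items[1:3] covers indices [1, 2] with values [16, 4]. Replacing that slice with [92, 77] (same length) produces [2, 92, 77, 10, 12, 14].

[2, 92, 77, 10, 12, 14]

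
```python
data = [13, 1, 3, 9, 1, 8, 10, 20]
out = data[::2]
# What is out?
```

data has length 8. The slice data[::2] selects indices [0, 2, 4, 6] (0->13, 2->3, 4->1, 6->10), giving [13, 3, 1, 10].

[13, 3, 1, 10]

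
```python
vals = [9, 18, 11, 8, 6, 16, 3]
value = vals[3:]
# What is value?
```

vals has length 7. The slice vals[3:] selects indices [3, 4, 5, 6] (3->8, 4->6, 5->16, 6->3), giving [8, 6, 16, 3].

[8, 6, 16, 3]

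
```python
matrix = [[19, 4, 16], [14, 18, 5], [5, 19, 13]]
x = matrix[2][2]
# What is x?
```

matrix[2] = [5, 19, 13]. Taking column 2 of that row yields 13.

13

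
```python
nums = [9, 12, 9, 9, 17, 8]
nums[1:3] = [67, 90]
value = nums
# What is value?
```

nums starts as [9, 12, 9, 9, 17, 8] (length 6). The slice nums[1:3] covers indices [1, 2] with values [12, 9]. Replacing that slice with [67, 90] (same length) produces [9, 67, 90, 9, 17, 8].

[9, 67, 90, 9, 17, 8]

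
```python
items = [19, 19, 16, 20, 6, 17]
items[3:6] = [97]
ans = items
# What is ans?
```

items starts as [19, 19, 16, 20, 6, 17] (length 6). The slice items[3:6] covers indices [3, 4, 5] with values [20, 6, 17]. Replacing that slice with [97] (different length) produces [19, 19, 16, 97].

[19, 19, 16, 97]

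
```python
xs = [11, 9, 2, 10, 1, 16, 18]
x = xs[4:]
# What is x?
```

xs has length 7. The slice xs[4:] selects indices [4, 5, 6] (4->1, 5->16, 6->18), giving [1, 16, 18].

[1, 16, 18]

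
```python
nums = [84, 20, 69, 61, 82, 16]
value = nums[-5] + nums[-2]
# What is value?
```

nums has length 6. Negative index -5 maps to positive index 6 + (-5) = 1. nums[1] = 20.
nums has length 6. Negative index -2 maps to positive index 6 + (-2) = 4. nums[4] = 82.
Sum: 20 + 82 = 102.

102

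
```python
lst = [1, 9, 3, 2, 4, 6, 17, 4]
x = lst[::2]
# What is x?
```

lst has length 8. The slice lst[::2] selects indices [0, 2, 4, 6] (0->1, 2->3, 4->4, 6->17), giving [1, 3, 4, 17].

[1, 3, 4, 17]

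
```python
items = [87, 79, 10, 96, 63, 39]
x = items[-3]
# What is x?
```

items has length 6. Negative index -3 maps to positive index 6 + (-3) = 3. items[3] = 96.

96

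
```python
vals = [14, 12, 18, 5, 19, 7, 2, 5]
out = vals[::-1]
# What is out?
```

vals has length 8. The slice vals[::-1] selects indices [7, 6, 5, 4, 3, 2, 1, 0] (7->5, 6->2, 5->7, 4->19, 3->5, 2->18, 1->12, 0->14), giving [5, 2, 7, 19, 5, 18, 12, 14].

[5, 2, 7, 19, 5, 18, 12, 14]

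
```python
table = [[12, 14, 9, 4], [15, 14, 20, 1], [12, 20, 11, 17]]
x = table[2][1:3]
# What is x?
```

table[2] = [12, 20, 11, 17]. table[2] has length 4. The slice table[2][1:3] selects indices [1, 2] (1->20, 2->11), giving [20, 11].

[20, 11]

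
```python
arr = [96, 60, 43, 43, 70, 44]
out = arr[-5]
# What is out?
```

arr has length 6. Negative index -5 maps to positive index 6 + (-5) = 1. arr[1] = 60.

60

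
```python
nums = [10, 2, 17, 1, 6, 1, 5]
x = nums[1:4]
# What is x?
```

nums has length 7. The slice nums[1:4] selects indices [1, 2, 3] (1->2, 2->17, 3->1), giving [2, 17, 1].

[2, 17, 1]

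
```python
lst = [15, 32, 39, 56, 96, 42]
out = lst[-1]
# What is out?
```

lst has length 6. Negative index -1 maps to positive index 6 + (-1) = 5. lst[5] = 42.

42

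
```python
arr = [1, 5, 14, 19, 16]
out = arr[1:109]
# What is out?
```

arr has length 5. The slice arr[1:109] selects indices [1, 2, 3, 4] (1->5, 2->14, 3->19, 4->16), giving [5, 14, 19, 16].

[5, 14, 19, 16]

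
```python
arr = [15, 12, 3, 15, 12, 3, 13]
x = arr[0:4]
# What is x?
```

arr has length 7. The slice arr[0:4] selects indices [0, 1, 2, 3] (0->15, 1->12, 2->3, 3->15), giving [15, 12, 3, 15].

[15, 12, 3, 15]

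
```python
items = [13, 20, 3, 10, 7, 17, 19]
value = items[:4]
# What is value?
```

items has length 7. The slice items[:4] selects indices [0, 1, 2, 3] (0->13, 1->20, 2->3, 3->10), giving [13, 20, 3, 10].

[13, 20, 3, 10]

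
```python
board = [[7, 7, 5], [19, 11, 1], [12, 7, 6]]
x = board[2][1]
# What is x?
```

board[2] = [12, 7, 6]. Taking column 1 of that row yields 7.

7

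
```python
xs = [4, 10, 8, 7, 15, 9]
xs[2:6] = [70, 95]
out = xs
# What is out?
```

xs starts as [4, 10, 8, 7, 15, 9] (length 6). The slice xs[2:6] covers indices [2, 3, 4, 5] with values [8, 7, 15, 9]. Replacing that slice with [70, 95] (different length) produces [4, 10, 70, 95].

[4, 10, 70, 95]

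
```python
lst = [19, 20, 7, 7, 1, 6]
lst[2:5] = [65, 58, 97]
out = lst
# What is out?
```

lst starts as [19, 20, 7, 7, 1, 6] (length 6). The slice lst[2:5] covers indices [2, 3, 4] with values [7, 7, 1]. Replacing that slice with [65, 58, 97] (same length) produces [19, 20, 65, 58, 97, 6].

[19, 20, 65, 58, 97, 6]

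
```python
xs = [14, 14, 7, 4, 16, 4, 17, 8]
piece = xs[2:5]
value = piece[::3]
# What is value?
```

xs has length 8. The slice xs[2:5] selects indices [2, 3, 4] (2->7, 3->4, 4->16), giving [7, 4, 16]. So piece = [7, 4, 16]. piece has length 3. The slice piece[::3] selects indices [0] (0->7), giving [7].

[7]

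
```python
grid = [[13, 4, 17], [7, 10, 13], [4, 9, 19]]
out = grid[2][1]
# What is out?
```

grid[2] = [4, 9, 19]. Taking column 1 of that row yields 9.

9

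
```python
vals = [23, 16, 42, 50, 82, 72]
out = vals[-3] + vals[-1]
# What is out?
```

vals has length 6. Negative index -3 maps to positive index 6 + (-3) = 3. vals[3] = 50.
vals has length 6. Negative index -1 maps to positive index 6 + (-1) = 5. vals[5] = 72.
Sum: 50 + 72 = 122.

122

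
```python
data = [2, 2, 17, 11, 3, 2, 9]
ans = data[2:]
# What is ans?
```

data has length 7. The slice data[2:] selects indices [2, 3, 4, 5, 6] (2->17, 3->11, 4->3, 5->2, 6->9), giving [17, 11, 3, 2, 9].

[17, 11, 3, 2, 9]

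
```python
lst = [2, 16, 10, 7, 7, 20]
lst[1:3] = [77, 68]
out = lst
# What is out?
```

lst starts as [2, 16, 10, 7, 7, 20] (length 6). The slice lst[1:3] covers indices [1, 2] with values [16, 10]. Replacing that slice with [77, 68] (same length) produces [2, 77, 68, 7, 7, 20].

[2, 77, 68, 7, 7, 20]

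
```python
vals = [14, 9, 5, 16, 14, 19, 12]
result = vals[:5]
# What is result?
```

vals has length 7. The slice vals[:5] selects indices [0, 1, 2, 3, 4] (0->14, 1->9, 2->5, 3->16, 4->14), giving [14, 9, 5, 16, 14].

[14, 9, 5, 16, 14]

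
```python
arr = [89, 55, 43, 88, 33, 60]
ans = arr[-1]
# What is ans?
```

arr has length 6. Negative index -1 maps to positive index 6 + (-1) = 5. arr[5] = 60.

60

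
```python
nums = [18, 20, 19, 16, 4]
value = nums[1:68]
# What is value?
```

nums has length 5. The slice nums[1:68] selects indices [1, 2, 3, 4] (1->20, 2->19, 3->16, 4->4), giving [20, 19, 16, 4].

[20, 19, 16, 4]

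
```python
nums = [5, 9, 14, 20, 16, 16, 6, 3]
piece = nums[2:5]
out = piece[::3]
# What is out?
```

nums has length 8. The slice nums[2:5] selects indices [2, 3, 4] (2->14, 3->20, 4->16), giving [14, 20, 16]. So piece = [14, 20, 16]. piece has length 3. The slice piece[::3] selects indices [0] (0->14), giving [14].

[14]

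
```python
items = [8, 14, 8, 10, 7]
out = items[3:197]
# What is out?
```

items has length 5. The slice items[3:197] selects indices [3, 4] (3->10, 4->7), giving [10, 7].

[10, 7]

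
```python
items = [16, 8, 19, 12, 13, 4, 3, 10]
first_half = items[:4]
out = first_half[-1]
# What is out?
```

items has length 8. The slice items[:4] selects indices [0, 1, 2, 3] (0->16, 1->8, 2->19, 3->12), giving [16, 8, 19, 12]. So first_half = [16, 8, 19, 12]. Then first_half[-1] = 12.

12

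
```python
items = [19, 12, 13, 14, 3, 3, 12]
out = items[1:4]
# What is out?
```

items has length 7. The slice items[1:4] selects indices [1, 2, 3] (1->12, 2->13, 3->14), giving [12, 13, 14].

[12, 13, 14]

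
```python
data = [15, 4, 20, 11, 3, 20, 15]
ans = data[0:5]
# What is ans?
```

data has length 7. The slice data[0:5] selects indices [0, 1, 2, 3, 4] (0->15, 1->4, 2->20, 3->11, 4->3), giving [15, 4, 20, 11, 3].

[15, 4, 20, 11, 3]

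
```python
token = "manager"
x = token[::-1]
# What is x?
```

token has length 7. The slice token[::-1] selects indices [6, 5, 4, 3, 2, 1, 0] (6->'r', 5->'e', 4->'g', 3->'a', 2->'n', 1->'a', 0->'m'), giving 'reganam'.

'reganam'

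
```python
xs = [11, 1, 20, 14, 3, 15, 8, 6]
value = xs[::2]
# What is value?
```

xs has length 8. The slice xs[::2] selects indices [0, 2, 4, 6] (0->11, 2->20, 4->3, 6->8), giving [11, 20, 3, 8].

[11, 20, 3, 8]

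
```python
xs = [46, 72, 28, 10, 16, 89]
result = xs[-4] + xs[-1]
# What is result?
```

xs has length 6. Negative index -4 maps to positive index 6 + (-4) = 2. xs[2] = 28.
xs has length 6. Negative index -1 maps to positive index 6 + (-1) = 5. xs[5] = 89.
Sum: 28 + 89 = 117.

117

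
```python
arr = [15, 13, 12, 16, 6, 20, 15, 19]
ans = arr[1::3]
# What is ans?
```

arr has length 8. The slice arr[1::3] selects indices [1, 4, 7] (1->13, 4->6, 7->19), giving [13, 6, 19].

[13, 6, 19]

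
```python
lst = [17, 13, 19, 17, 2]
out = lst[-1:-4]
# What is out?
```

lst has length 5. The slice lst[-1:-4] resolves to an empty index range, so the result is [].

[]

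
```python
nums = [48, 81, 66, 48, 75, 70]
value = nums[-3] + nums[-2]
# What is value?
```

nums has length 6. Negative index -3 maps to positive index 6 + (-3) = 3. nums[3] = 48.
nums has length 6. Negative index -2 maps to positive index 6 + (-2) = 4. nums[4] = 75.
Sum: 48 + 75 = 123.

123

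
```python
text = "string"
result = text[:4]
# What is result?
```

text has length 6. The slice text[:4] selects indices [0, 1, 2, 3] (0->'s', 1->'t', 2->'r', 3->'i'), giving 'stri'.

'stri'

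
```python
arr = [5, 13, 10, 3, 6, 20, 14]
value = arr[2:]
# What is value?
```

arr has length 7. The slice arr[2:] selects indices [2, 3, 4, 5, 6] (2->10, 3->3, 4->6, 5->20, 6->14), giving [10, 3, 6, 20, 14].

[10, 3, 6, 20, 14]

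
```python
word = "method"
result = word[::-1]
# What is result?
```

word has length 6. The slice word[::-1] selects indices [5, 4, 3, 2, 1, 0] (5->'d', 4->'o', 3->'h', 2->'t', 1->'e', 0->'m'), giving 'dohtem'.

'dohtem'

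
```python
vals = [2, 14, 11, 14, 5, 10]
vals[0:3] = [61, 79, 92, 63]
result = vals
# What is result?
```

vals starts as [2, 14, 11, 14, 5, 10] (length 6). The slice vals[0:3] covers indices [0, 1, 2] with values [2, 14, 11]. Replacing that slice with [61, 79, 92, 63] (different length) produces [61, 79, 92, 63, 14, 5, 10].

[61, 79, 92, 63, 14, 5, 10]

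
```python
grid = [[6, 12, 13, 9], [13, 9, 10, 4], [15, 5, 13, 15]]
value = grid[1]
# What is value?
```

grid has 3 rows. Row 1 is [13, 9, 10, 4].

[13, 9, 10, 4]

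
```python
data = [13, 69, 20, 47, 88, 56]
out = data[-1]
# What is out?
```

data has length 6. Negative index -1 maps to positive index 6 + (-1) = 5. data[5] = 56.

56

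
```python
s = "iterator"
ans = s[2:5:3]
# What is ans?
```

s has length 8. The slice s[2:5:3] selects indices [2] (2->'e'), giving 'e'.

'e'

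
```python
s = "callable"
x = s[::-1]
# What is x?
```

s has length 8. The slice s[::-1] selects indices [7, 6, 5, 4, 3, 2, 1, 0] (7->'e', 6->'l', 5->'b', 4->'a', 3->'l', 2->'l', 1->'a', 0->'c'), giving 'elballac'.

'elballac'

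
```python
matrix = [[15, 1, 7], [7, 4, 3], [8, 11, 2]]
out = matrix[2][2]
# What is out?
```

matrix[2] = [8, 11, 2]. Taking column 2 of that row yields 2.

2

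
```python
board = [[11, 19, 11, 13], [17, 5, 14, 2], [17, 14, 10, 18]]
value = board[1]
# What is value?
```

board has 3 rows. Row 1 is [17, 5, 14, 2].

[17, 5, 14, 2]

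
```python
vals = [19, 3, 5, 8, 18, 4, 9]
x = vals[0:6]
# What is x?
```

vals has length 7. The slice vals[0:6] selects indices [0, 1, 2, 3, 4, 5] (0->19, 1->3, 2->5, 3->8, 4->18, 5->4), giving [19, 3, 5, 8, 18, 4].

[19, 3, 5, 8, 18, 4]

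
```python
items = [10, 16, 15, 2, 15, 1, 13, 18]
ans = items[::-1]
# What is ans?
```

items has length 8. The slice items[::-1] selects indices [7, 6, 5, 4, 3, 2, 1, 0] (7->18, 6->13, 5->1, 4->15, 3->2, 2->15, 1->16, 0->10), giving [18, 13, 1, 15, 2, 15, 16, 10].

[18, 13, 1, 15, 2, 15, 16, 10]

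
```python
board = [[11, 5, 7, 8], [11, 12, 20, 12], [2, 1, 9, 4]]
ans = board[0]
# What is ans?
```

board has 3 rows. Row 0 is [11, 5, 7, 8].

[11, 5, 7, 8]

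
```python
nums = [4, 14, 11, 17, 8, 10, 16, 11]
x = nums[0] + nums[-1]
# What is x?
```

nums has length 8. nums[0] = 4.
nums has length 8. Negative index -1 maps to positive index 8 + (-1) = 7. nums[7] = 11.
Sum: 4 + 11 = 15.

15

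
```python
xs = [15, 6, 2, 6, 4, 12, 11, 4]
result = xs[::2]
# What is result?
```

xs has length 8. The slice xs[::2] selects indices [0, 2, 4, 6] (0->15, 2->2, 4->4, 6->11), giving [15, 2, 4, 11].

[15, 2, 4, 11]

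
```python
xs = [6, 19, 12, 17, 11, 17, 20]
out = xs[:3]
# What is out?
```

xs has length 7. The slice xs[:3] selects indices [0, 1, 2] (0->6, 1->19, 2->12), giving [6, 19, 12].

[6, 19, 12]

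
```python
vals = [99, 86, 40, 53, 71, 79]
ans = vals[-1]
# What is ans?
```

vals has length 6. Negative index -1 maps to positive index 6 + (-1) = 5. vals[5] = 79.

79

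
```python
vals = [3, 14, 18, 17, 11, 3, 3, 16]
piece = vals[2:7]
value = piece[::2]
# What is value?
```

vals has length 8. The slice vals[2:7] selects indices [2, 3, 4, 5, 6] (2->18, 3->17, 4->11, 5->3, 6->3), giving [18, 17, 11, 3, 3]. So piece = [18, 17, 11, 3, 3]. piece has length 5. The slice piece[::2] selects indices [0, 2, 4] (0->18, 2->11, 4->3), giving [18, 11, 3].

[18, 11, 3]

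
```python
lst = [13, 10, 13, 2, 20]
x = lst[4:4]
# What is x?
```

lst has length 5. The slice lst[4:4] resolves to an empty index range, so the result is [].

[]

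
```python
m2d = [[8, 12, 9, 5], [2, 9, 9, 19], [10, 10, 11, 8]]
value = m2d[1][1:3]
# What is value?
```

m2d[1] = [2, 9, 9, 19]. m2d[1] has length 4. The slice m2d[1][1:3] selects indices [1, 2] (1->9, 2->9), giving [9, 9].

[9, 9]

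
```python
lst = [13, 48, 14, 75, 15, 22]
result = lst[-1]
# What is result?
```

lst has length 6. Negative index -1 maps to positive index 6 + (-1) = 5. lst[5] = 22.

22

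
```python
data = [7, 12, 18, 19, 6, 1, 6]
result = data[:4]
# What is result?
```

data has length 7. The slice data[:4] selects indices [0, 1, 2, 3] (0->7, 1->12, 2->18, 3->19), giving [7, 12, 18, 19].

[7, 12, 18, 19]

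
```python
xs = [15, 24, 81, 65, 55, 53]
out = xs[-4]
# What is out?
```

xs has length 6. Negative index -4 maps to positive index 6 + (-4) = 2. xs[2] = 81.

81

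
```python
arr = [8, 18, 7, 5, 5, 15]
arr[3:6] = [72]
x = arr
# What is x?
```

arr starts as [8, 18, 7, 5, 5, 15] (length 6). The slice arr[3:6] covers indices [3, 4, 5] with values [5, 5, 15]. Replacing that slice with [72] (different length) produces [8, 18, 7, 72].

[8, 18, 7, 72]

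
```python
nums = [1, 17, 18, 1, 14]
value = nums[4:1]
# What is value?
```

nums has length 5. The slice nums[4:1] resolves to an empty index range, so the result is [].

[]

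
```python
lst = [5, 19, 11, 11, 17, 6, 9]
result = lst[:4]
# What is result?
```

lst has length 7. The slice lst[:4] selects indices [0, 1, 2, 3] (0->5, 1->19, 2->11, 3->11), giving [5, 19, 11, 11].

[5, 19, 11, 11]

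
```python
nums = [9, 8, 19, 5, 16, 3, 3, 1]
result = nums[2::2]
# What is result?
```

nums has length 8. The slice nums[2::2] selects indices [2, 4, 6] (2->19, 4->16, 6->3), giving [19, 16, 3].

[19, 16, 3]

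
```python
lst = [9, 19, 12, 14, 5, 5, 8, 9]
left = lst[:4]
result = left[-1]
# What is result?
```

lst has length 8. The slice lst[:4] selects indices [0, 1, 2, 3] (0->9, 1->19, 2->12, 3->14), giving [9, 19, 12, 14]. So left = [9, 19, 12, 14]. Then left[-1] = 14.

14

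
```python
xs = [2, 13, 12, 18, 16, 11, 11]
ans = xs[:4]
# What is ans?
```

xs has length 7. The slice xs[:4] selects indices [0, 1, 2, 3] (0->2, 1->13, 2->12, 3->18), giving [2, 13, 12, 18].

[2, 13, 12, 18]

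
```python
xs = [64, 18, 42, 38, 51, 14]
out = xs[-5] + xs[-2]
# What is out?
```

xs has length 6. Negative index -5 maps to positive index 6 + (-5) = 1. xs[1] = 18.
xs has length 6. Negative index -2 maps to positive index 6 + (-2) = 4. xs[4] = 51.
Sum: 18 + 51 = 69.

69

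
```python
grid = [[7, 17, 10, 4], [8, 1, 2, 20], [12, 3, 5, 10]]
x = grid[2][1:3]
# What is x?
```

grid[2] = [12, 3, 5, 10]. grid[2] has length 4. The slice grid[2][1:3] selects indices [1, 2] (1->3, 2->5), giving [3, 5].

[3, 5]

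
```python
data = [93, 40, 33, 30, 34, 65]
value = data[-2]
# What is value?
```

data has length 6. Negative index -2 maps to positive index 6 + (-2) = 4. data[4] = 34.

34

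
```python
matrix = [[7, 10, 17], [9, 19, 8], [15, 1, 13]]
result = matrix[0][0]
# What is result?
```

matrix[0] = [7, 10, 17]. Taking column 0 of that row yields 7.

7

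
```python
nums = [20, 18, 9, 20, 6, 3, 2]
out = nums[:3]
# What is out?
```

nums has length 7. The slice nums[:3] selects indices [0, 1, 2] (0->20, 1->18, 2->9), giving [20, 18, 9].

[20, 18, 9]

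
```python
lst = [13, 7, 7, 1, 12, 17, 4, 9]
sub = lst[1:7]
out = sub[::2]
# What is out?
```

lst has length 8. The slice lst[1:7] selects indices [1, 2, 3, 4, 5, 6] (1->7, 2->7, 3->1, 4->12, 5->17, 6->4), giving [7, 7, 1, 12, 17, 4]. So sub = [7, 7, 1, 12, 17, 4]. sub has length 6. The slice sub[::2] selects indices [0, 2, 4] (0->7, 2->1, 4->17), giving [7, 1, 17].

[7, 1, 17]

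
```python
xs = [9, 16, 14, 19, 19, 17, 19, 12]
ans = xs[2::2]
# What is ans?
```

xs has length 8. The slice xs[2::2] selects indices [2, 4, 6] (2->14, 4->19, 6->19), giving [14, 19, 19].

[14, 19, 19]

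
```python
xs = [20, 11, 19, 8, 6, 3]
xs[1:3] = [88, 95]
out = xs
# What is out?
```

xs starts as [20, 11, 19, 8, 6, 3] (length 6). The slice xs[1:3] covers indices [1, 2] with values [11, 19]. Replacing that slice with [88, 95] (same length) produces [20, 88, 95, 8, 6, 3].

[20, 88, 95, 8, 6, 3]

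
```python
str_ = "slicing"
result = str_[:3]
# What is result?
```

str_ has length 7. The slice str_[:3] selects indices [0, 1, 2] (0->'s', 1->'l', 2->'i'), giving 'sli'.

'sli'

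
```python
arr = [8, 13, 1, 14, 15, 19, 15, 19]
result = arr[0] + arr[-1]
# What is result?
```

arr has length 8. arr[0] = 8.
arr has length 8. Negative index -1 maps to positive index 8 + (-1) = 7. arr[7] = 19.
Sum: 8 + 19 = 27.

27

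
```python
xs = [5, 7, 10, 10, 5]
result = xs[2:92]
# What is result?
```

xs has length 5. The slice xs[2:92] selects indices [2, 3, 4] (2->10, 3->10, 4->5), giving [10, 10, 5].

[10, 10, 5]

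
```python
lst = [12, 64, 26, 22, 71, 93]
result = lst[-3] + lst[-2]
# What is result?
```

lst has length 6. Negative index -3 maps to positive index 6 + (-3) = 3. lst[3] = 22.
lst has length 6. Negative index -2 maps to positive index 6 + (-2) = 4. lst[4] = 71.
Sum: 22 + 71 = 93.

93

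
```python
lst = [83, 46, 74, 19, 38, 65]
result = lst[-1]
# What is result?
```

lst has length 6. Negative index -1 maps to positive index 6 + (-1) = 5. lst[5] = 65.

65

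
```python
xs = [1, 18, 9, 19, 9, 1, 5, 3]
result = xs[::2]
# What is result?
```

xs has length 8. The slice xs[::2] selects indices [0, 2, 4, 6] (0->1, 2->9, 4->9, 6->5), giving [1, 9, 9, 5].

[1, 9, 9, 5]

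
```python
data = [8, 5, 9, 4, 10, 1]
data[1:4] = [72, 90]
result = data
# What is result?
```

data starts as [8, 5, 9, 4, 10, 1] (length 6). The slice data[1:4] covers indices [1, 2, 3] with values [5, 9, 4]. Replacing that slice with [72, 90] (different length) produces [8, 72, 90, 10, 1].

[8, 72, 90, 10, 1]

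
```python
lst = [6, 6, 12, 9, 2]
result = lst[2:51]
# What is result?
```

lst has length 5. The slice lst[2:51] selects indices [2, 3, 4] (2->12, 3->9, 4->2), giving [12, 9, 2].

[12, 9, 2]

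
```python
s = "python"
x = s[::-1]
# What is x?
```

s has length 6. The slice s[::-1] selects indices [5, 4, 3, 2, 1, 0] (5->'n', 4->'o', 3->'h', 2->'t', 1->'y', 0->'p'), giving 'nohtyp'.

'nohtyp'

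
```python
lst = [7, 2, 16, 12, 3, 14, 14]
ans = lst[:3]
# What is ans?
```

lst has length 7. The slice lst[:3] selects indices [0, 1, 2] (0->7, 1->2, 2->16), giving [7, 2, 16].

[7, 2, 16]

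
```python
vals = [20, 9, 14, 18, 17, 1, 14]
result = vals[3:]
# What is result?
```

vals has length 7. The slice vals[3:] selects indices [3, 4, 5, 6] (3->18, 4->17, 5->1, 6->14), giving [18, 17, 1, 14].

[18, 17, 1, 14]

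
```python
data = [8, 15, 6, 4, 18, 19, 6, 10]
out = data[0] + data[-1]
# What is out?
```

data has length 8. data[0] = 8.
data has length 8. Negative index -1 maps to positive index 8 + (-1) = 7. data[7] = 10.
Sum: 8 + 10 = 18.

18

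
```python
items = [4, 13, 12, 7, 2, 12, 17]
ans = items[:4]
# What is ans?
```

items has length 7. The slice items[:4] selects indices [0, 1, 2, 3] (0->4, 1->13, 2->12, 3->7), giving [4, 13, 12, 7].

[4, 13, 12, 7]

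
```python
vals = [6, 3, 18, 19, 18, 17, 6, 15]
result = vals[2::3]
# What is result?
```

vals has length 8. The slice vals[2::3] selects indices [2, 5] (2->18, 5->17), giving [18, 17].

[18, 17]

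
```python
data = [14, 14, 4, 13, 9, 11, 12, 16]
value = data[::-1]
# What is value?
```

data has length 8. The slice data[::-1] selects indices [7, 6, 5, 4, 3, 2, 1, 0] (7->16, 6->12, 5->11, 4->9, 3->13, 2->4, 1->14, 0->14), giving [16, 12, 11, 9, 13, 4, 14, 14].

[16, 12, 11, 9, 13, 4, 14, 14]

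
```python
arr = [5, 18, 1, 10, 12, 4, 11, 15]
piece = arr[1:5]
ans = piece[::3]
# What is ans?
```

arr has length 8. The slice arr[1:5] selects indices [1, 2, 3, 4] (1->18, 2->1, 3->10, 4->12), giving [18, 1, 10, 12]. So piece = [18, 1, 10, 12]. piece has length 4. The slice piece[::3] selects indices [0, 3] (0->18, 3->12), giving [18, 12].

[18, 12]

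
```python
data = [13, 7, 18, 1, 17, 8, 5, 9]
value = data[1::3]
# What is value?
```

data has length 8. The slice data[1::3] selects indices [1, 4, 7] (1->7, 4->17, 7->9), giving [7, 17, 9].

[7, 17, 9]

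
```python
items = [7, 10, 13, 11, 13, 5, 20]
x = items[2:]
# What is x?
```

items has length 7. The slice items[2:] selects indices [2, 3, 4, 5, 6] (2->13, 3->11, 4->13, 5->5, 6->20), giving [13, 11, 13, 5, 20].

[13, 11, 13, 5, 20]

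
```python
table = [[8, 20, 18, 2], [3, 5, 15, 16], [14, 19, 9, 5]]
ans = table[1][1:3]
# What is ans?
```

table[1] = [3, 5, 15, 16]. table[1] has length 4. The slice table[1][1:3] selects indices [1, 2] (1->5, 2->15), giving [5, 15].

[5, 15]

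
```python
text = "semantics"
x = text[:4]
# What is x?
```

text has length 9. The slice text[:4] selects indices [0, 1, 2, 3] (0->'s', 1->'e', 2->'m', 3->'a'), giving 'sema'.

'sema'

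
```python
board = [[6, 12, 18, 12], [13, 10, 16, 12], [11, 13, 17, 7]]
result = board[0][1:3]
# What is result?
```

board[0] = [6, 12, 18, 12]. board[0] has length 4. The slice board[0][1:3] selects indices [1, 2] (1->12, 2->18), giving [12, 18].

[12, 18]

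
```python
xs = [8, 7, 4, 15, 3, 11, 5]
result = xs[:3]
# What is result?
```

xs has length 7. The slice xs[:3] selects indices [0, 1, 2] (0->8, 1->7, 2->4), giving [8, 7, 4].

[8, 7, 4]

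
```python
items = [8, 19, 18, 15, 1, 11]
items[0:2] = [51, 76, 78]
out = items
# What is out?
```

items starts as [8, 19, 18, 15, 1, 11] (length 6). The slice items[0:2] covers indices [0, 1] with values [8, 19]. Replacing that slice with [51, 76, 78] (different length) produces [51, 76, 78, 18, 15, 1, 11].

[51, 76, 78, 18, 15, 1, 11]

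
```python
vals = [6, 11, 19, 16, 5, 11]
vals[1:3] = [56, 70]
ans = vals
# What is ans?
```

vals starts as [6, 11, 19, 16, 5, 11] (length 6). The slice vals[1:3] covers indices [1, 2] with values [11, 19]. Replacing that slice with [56, 70] (same length) produces [6, 56, 70, 16, 5, 11].

[6, 56, 70, 16, 5, 11]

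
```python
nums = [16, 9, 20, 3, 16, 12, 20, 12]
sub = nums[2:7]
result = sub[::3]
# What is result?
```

nums has length 8. The slice nums[2:7] selects indices [2, 3, 4, 5, 6] (2->20, 3->3, 4->16, 5->12, 6->20), giving [20, 3, 16, 12, 20]. So sub = [20, 3, 16, 12, 20]. sub has length 5. The slice sub[::3] selects indices [0, 3] (0->20, 3->12), giving [20, 12].

[20, 12]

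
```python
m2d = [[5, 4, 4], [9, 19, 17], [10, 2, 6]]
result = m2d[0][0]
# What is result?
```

m2d[0] = [5, 4, 4]. Taking column 0 of that row yields 5.

5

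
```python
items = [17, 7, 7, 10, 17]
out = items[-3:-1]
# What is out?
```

items has length 5. The slice items[-3:-1] selects indices [2, 3] (2->7, 3->10), giving [7, 10].

[7, 10]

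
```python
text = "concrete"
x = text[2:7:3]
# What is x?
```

text has length 8. The slice text[2:7:3] selects indices [2, 5] (2->'n', 5->'e'), giving 'ne'.

'ne'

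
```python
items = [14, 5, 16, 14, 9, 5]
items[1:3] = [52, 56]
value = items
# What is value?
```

items starts as [14, 5, 16, 14, 9, 5] (length 6). The slice items[1:3] covers indices [1, 2] with values [5, 16]. Replacing that slice with [52, 56] (same length) produces [14, 52, 56, 14, 9, 5].

[14, 52, 56, 14, 9, 5]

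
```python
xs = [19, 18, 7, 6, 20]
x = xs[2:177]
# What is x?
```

xs has length 5. The slice xs[2:177] selects indices [2, 3, 4] (2->7, 3->6, 4->20), giving [7, 6, 20].

[7, 6, 20]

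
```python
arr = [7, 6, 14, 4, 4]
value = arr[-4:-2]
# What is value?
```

arr has length 5. The slice arr[-4:-2] selects indices [1, 2] (1->6, 2->14), giving [6, 14].

[6, 14]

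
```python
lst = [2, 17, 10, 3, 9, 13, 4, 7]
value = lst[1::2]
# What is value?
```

lst has length 8. The slice lst[1::2] selects indices [1, 3, 5, 7] (1->17, 3->3, 5->13, 7->7), giving [17, 3, 13, 7].

[17, 3, 13, 7]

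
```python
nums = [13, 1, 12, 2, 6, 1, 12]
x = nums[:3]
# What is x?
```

nums has length 7. The slice nums[:3] selects indices [0, 1, 2] (0->13, 1->1, 2->12), giving [13, 1, 12].

[13, 1, 12]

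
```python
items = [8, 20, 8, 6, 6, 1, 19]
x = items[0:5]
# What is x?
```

items has length 7. The slice items[0:5] selects indices [0, 1, 2, 3, 4] (0->8, 1->20, 2->8, 3->6, 4->6), giving [8, 20, 8, 6, 6].

[8, 20, 8, 6, 6]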